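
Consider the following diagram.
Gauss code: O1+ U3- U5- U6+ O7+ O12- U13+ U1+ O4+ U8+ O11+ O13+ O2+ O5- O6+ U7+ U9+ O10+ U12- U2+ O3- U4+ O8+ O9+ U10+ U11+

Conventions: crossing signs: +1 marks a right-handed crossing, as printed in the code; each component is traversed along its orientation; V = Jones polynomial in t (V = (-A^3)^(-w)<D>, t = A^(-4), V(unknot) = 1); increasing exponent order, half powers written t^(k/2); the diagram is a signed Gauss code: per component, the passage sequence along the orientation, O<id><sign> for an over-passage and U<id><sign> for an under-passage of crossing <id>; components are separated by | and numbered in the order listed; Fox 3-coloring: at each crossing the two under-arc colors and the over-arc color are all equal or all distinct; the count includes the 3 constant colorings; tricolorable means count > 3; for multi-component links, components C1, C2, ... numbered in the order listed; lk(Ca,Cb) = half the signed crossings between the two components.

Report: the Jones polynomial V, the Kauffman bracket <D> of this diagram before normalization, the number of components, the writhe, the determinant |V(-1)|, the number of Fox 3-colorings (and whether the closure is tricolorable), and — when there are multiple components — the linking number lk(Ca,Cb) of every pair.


V(t) = 2t^2 - 3t^3 + 6t^4 - 7t^5 + 7t^6 - 7t^7 + 5t^8 - 3t^9 + t^10
bracket: -A^-19 + 3A^-15 - 5A^-11 + 7A^-7 - 7A^-3 + 7A - 6A^5 + 3A^9 - 2A^13, w = +7
1 component, writhe +7, over 13 crossings
det 41, colorings 3 of 3^13 — not tricolorable
observation: |V(-1)| = 41: so not tricolorable, since 3 does not divide 41


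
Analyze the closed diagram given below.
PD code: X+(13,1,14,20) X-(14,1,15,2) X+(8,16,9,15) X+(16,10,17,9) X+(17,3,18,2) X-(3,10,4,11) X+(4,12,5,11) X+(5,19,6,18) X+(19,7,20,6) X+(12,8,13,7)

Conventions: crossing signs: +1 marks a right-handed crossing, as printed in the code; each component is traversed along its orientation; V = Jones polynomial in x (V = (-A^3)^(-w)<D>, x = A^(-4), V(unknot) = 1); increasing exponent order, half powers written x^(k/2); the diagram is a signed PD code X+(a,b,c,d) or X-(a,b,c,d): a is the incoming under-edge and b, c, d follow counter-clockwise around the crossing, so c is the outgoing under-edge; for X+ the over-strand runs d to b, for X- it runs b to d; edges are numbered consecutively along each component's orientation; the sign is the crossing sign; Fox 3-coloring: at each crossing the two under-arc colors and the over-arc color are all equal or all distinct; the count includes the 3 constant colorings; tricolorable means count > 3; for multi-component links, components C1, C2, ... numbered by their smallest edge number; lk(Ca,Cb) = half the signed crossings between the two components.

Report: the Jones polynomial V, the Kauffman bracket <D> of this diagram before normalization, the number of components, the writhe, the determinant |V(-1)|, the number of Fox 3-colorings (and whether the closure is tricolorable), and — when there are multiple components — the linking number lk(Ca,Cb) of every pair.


V = x^2 + 2x^4 - 2x^5 + x^6 - 2x^7 + x^8
<D> = A^-14 - 2A^-10 + A^-6 - 2A^-2 + 2A^2 + A^10 (w = +6)
1 component over 10 crossings, w = +6
27 Fox colorings among 3^10, |V(-1)| = 9: tricolorable
why: V spans 6 powers of x: at least 6 crossings in any diagram


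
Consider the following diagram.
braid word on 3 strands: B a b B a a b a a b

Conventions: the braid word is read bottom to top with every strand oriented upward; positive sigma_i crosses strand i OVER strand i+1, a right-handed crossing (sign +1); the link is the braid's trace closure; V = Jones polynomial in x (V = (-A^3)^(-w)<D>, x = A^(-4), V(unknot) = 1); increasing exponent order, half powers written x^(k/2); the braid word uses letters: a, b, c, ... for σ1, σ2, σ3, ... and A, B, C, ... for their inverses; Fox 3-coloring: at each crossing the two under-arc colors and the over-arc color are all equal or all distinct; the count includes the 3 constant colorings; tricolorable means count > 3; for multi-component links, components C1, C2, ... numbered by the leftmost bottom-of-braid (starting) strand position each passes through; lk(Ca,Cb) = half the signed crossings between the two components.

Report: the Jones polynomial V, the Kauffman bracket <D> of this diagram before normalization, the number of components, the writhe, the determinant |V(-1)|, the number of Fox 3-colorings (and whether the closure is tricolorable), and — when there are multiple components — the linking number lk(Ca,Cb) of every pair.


V(x) = x^2 + x^4 - x^5 + x^6 - x^7
bracket: -A^-10 + A^-6 - A^-2 + A^2 + A^10, w = +6
1 component, writhe +6, over 10 crossings
det 5, colorings 3 of 3^10 — not tricolorable
observation: the word shrinks to σ2⁻¹ σ1 σ1 σ1 σ2 σ1 σ1 σ2 after cancelling


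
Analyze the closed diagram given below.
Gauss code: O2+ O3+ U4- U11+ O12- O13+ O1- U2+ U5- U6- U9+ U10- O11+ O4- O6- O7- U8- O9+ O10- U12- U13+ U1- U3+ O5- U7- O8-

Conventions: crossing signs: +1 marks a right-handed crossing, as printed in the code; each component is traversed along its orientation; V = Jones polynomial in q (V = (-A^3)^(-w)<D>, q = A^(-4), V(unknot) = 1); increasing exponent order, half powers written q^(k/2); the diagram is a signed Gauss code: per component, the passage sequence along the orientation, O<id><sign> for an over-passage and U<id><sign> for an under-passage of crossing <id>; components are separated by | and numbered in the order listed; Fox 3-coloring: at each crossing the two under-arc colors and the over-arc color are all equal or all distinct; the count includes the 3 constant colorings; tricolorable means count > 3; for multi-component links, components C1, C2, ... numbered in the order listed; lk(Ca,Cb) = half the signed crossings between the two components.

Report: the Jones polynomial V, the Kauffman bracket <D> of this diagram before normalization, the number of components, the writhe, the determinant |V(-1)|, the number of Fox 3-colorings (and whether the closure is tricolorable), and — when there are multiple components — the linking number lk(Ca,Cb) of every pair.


V = -q^-4 + q^-3 + q^-1
<D> = -A^-5 - A^3 + A^7 (w = -3)
1 component over 13 crossings, w = -3
9 Fox colorings among 3^13, |V(-1)| = 3: tricolorable
why: V spans 3 powers of q: at least 3 crossings in any diagram


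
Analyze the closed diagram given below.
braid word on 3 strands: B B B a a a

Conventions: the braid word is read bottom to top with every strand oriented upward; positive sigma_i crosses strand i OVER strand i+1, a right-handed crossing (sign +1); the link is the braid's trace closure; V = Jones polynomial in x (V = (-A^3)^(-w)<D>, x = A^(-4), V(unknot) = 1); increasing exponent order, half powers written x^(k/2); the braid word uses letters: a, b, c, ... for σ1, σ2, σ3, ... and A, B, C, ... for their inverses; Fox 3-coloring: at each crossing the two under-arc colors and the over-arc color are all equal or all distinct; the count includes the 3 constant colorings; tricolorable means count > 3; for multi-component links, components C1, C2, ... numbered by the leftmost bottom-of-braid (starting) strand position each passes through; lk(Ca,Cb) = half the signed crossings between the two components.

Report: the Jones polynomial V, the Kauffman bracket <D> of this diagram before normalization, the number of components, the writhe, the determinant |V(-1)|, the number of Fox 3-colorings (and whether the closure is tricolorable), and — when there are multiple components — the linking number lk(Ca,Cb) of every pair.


V = -x^-3 + x^-2 - x^-1 + 3 - x + x^2 - x^3
<D> = -A^-12 + A^-8 - A^-4 + 3 - A^4 + A^8 - A^12 (w = 0)
1 component over 6 crossings, w = 0
27 Fox colorings among 3^6, |V(-1)| = 9: tricolorable
why: palindromic: swapping x for 1/x fixes V


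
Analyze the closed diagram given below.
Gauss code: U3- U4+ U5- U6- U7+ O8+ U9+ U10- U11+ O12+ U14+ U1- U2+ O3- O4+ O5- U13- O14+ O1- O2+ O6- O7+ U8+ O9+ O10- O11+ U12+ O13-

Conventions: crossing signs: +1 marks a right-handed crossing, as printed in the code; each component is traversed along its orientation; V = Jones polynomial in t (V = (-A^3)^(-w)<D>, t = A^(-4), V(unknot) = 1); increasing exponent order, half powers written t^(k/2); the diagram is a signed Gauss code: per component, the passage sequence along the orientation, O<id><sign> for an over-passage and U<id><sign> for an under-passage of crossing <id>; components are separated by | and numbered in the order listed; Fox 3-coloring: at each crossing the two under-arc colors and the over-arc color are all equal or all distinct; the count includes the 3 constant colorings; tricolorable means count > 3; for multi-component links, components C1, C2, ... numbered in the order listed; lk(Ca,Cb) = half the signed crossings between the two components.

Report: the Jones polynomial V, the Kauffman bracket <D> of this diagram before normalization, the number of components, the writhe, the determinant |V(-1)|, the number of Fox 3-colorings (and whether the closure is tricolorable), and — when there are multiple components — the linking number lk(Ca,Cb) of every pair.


V(t) = t^-1 - 1 + 2t - 2t^2 + 2t^3 - 2t^4 + t^5
bracket: A^-14 - 2A^-10 + 2A^-6 - 2A^-2 + 2A^2 - A^6 + A^10, w = +2
1 component, writhe +2, over 14 crossings
det 11, colorings 3 of 3^14 — not tricolorable
observation: w = +2 shifts under R1 moves; the (-A^3)^(-2) factor cancels that in V


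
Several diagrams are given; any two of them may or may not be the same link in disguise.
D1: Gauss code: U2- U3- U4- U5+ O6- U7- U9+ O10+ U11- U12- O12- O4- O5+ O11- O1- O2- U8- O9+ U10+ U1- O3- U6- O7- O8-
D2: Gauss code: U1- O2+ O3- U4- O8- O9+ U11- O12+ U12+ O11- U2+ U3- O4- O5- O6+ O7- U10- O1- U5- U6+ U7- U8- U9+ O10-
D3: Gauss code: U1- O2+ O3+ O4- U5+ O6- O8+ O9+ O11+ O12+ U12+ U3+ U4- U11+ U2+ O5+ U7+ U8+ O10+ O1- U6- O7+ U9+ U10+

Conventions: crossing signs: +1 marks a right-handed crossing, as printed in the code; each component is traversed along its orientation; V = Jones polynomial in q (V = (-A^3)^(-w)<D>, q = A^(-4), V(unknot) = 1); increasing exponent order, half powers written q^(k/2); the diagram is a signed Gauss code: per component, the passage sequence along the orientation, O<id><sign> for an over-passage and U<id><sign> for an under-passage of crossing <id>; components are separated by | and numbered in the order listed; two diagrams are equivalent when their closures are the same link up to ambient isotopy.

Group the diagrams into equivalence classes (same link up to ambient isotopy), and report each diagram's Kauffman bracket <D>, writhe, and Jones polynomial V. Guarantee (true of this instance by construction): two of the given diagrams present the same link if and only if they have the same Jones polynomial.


grouping into links: {D1} | {D2} | {D3}
V(D1) = -q^-6 + q^-5 - q^-4 + 2q^-3 - q^-2 + q^-1  (w -6, c 12, <D> = A^-14 - A^-10 + 2A^-6 - A^-2 + A^2 - A^6)
D2 (bracket A^-8 + 1 - A^4; 12 crossings at w = -4): V = -q^-4 + q^-3 + q^-1
V(D3) = q + q^3 - q^4  (w +6, c 12, <D> = -A^2 + A^6 + A^14)
key observation: 3 classes among 3 diagrams; unequal V(q) rules out equality


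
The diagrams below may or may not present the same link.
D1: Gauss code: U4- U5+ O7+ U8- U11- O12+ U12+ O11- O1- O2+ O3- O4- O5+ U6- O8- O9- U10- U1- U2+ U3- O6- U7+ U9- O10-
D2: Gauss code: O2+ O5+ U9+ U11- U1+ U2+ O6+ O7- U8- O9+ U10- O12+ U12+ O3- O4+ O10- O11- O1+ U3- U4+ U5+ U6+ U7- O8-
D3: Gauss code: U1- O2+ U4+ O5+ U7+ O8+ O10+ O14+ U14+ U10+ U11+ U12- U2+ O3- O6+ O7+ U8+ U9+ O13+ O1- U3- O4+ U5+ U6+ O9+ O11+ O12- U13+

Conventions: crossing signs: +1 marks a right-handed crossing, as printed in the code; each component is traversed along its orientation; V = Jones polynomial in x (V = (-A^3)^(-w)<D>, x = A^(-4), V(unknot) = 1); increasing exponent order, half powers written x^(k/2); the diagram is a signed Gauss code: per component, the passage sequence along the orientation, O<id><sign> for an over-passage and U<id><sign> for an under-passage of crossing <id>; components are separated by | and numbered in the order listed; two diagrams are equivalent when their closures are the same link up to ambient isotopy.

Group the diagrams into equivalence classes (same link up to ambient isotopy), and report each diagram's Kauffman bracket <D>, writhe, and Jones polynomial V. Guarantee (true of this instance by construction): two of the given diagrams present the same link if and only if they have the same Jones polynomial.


equivalence classes: {D1} | {D2} | {D3}
D1 (bracket A^-8 - A^-4 + 2 - A^4 + A^8 - A^12; 12 crossings at w = -4): V = -x^-6 + x^-5 - x^-4 + 2x^-3 - x^-2 + x^-1
D2 (bracket A^6; 12 crossings at w = +2): V = 1
V(D3) = x^2 + x^4 - x^5 + x^6 - x^7  [14 crossings, <D> = -A^-4 + 1 - A^4 + A^8 + A^16, w = +8]
key observation: V(x) takes 3 values over 3 diagrams, fixing the grouping


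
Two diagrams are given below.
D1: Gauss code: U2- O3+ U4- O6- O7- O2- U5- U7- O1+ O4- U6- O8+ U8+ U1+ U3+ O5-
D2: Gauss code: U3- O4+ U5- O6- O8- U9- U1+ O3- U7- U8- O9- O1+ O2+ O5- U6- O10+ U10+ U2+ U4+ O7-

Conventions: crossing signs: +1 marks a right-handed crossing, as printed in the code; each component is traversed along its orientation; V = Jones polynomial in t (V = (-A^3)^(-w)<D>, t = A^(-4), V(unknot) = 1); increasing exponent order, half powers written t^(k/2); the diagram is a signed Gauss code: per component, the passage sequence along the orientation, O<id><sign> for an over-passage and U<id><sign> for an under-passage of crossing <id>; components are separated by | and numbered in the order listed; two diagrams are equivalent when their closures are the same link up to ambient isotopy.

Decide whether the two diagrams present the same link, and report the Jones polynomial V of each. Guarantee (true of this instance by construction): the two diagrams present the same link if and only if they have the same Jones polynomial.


equivalent: yes
V(D1) = -t^-4 + t^-3 + t^-1  (w -2, c 8, <D> = A^-2 + A^6 - A^10)
D2 (bracket A^-2 + A^6 - A^10; 10 crossings at w = -2): V = -t^-4 + t^-3 + t^-1
why: Reidemeister moves carry D1 (8 crossings) to D2 (10)


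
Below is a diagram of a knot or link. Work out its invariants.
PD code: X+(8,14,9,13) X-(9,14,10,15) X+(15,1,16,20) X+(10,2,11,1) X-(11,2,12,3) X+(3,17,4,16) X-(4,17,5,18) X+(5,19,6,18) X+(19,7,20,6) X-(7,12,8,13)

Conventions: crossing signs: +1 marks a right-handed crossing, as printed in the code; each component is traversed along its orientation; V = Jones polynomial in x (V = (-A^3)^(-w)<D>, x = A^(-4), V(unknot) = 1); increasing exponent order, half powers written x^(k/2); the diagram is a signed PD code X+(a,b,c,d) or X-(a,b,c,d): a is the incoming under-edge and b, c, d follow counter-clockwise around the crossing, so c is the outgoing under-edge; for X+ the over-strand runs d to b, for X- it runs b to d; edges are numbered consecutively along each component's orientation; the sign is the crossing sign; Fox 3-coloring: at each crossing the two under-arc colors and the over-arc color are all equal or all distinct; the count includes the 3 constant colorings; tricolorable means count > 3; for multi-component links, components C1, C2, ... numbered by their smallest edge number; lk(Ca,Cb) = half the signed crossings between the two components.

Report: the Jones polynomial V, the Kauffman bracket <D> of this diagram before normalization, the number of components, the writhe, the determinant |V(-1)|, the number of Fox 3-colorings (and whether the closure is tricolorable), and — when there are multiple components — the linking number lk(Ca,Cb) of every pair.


V = x + x^3 - x^4
<D> = -A^-10 + A^-6 + A^2 (w = +2)
1 component over 10 crossings, w = +2
9 Fox colorings among 3^10, |V(-1)| = 3: tricolorable
why: det 3 = |V(-1)|; divisible by 3, so tricolorable


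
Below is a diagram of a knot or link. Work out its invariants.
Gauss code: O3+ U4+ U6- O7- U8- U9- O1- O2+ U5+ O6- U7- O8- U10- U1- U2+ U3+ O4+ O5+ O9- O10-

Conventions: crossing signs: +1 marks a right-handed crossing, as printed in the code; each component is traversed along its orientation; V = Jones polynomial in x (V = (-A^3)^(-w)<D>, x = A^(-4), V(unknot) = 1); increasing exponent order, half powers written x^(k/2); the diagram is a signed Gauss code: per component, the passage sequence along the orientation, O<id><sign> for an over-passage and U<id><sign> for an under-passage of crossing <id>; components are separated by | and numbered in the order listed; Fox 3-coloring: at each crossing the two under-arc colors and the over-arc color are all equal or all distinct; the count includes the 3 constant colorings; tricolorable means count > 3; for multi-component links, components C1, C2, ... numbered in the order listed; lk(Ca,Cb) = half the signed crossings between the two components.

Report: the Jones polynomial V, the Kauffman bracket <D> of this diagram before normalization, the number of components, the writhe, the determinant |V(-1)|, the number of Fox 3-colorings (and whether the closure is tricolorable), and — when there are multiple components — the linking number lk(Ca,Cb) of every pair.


V = -x^-4 + x^-3 + x^-1
<D> = A^-2 + A^6 - A^10 (w = -2)
1 component over 10 crossings, w = -2
9 Fox colorings among 3^10, |V(-1)| = 3: tricolorable
why: w = -2 (over 10 crossings) is diagram-only; (-A^3)^(2) removes it from V


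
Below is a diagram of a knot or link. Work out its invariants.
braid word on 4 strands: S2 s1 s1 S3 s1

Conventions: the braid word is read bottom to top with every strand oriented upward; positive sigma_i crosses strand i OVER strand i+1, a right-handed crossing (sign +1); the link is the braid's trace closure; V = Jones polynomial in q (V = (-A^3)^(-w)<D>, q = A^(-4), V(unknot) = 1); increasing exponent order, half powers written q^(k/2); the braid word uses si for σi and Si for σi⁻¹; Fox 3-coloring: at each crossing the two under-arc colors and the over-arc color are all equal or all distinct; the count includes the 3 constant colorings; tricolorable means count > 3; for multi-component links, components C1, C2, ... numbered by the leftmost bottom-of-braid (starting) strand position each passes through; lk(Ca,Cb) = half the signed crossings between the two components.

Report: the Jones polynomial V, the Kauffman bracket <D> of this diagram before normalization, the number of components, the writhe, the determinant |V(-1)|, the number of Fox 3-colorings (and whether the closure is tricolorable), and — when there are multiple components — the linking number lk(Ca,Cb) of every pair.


Jones polynomial: V(q) = q + q^3 - q^4
<D> = A^-13 - A^-9 - A^-1; writhe +1
components 1, writhe +1 (5 crossings)
3-colorings: 9 of 3^5, det 3 — tricolorable
note: w = +1 (over 5 crossings) is diagram-only; (-A^3)^(-1) removes it from V


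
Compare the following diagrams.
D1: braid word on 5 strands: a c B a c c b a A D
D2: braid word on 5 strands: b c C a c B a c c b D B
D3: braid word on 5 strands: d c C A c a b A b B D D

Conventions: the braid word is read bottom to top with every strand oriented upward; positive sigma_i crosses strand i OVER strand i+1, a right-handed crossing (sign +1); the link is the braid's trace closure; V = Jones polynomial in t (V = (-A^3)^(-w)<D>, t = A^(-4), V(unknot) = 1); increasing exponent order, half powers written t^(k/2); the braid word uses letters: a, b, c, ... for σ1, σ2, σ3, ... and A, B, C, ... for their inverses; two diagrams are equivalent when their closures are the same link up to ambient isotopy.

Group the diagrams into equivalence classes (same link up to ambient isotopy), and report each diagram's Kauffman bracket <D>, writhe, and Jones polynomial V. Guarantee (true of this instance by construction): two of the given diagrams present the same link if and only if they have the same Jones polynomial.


grouping into links: {D1, D2} | {D3}
V(D1) = t - t^2 + 2t^3 - t^4 + t^5 - t^6  (w +4, c 10, <D> = -A^-12 + A^-8 - A^-4 + 2 - A^4 + A^8)
V(D2) = t - t^2 + 2t^3 - t^4 + t^5 - t^6  (w +4, c 12, <D> = -A^-12 + A^-8 - A^-4 + 2 - A^4 + A^8)
V(D3) = 1  (w 0, c 12, <D> = 1)
key observation: V(t) takes 2 values over 3 diagrams, fixing the grouping


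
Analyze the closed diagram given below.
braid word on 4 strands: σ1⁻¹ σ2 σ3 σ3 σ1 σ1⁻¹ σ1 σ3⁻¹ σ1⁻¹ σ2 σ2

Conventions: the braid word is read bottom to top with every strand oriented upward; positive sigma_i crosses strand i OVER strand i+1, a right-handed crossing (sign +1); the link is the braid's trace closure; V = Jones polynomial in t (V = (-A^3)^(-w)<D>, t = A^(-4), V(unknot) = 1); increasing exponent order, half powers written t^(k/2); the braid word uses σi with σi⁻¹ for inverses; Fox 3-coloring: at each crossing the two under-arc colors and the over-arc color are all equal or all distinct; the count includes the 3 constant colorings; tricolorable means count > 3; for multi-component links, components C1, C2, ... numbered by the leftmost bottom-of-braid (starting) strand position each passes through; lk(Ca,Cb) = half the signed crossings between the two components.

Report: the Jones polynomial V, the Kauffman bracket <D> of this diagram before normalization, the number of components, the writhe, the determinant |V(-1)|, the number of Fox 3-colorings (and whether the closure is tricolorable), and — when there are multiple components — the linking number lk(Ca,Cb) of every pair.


V = t + t^3 - t^4
<D> = A^-7 - A^-3 - A^5 (w = +3)
1 component over 11 crossings, w = +3
9 Fox colorings among 3^11, |V(-1)| = 3: tricolorable
why: the span of V is 3, forcing >= 3 crossings in any diagram


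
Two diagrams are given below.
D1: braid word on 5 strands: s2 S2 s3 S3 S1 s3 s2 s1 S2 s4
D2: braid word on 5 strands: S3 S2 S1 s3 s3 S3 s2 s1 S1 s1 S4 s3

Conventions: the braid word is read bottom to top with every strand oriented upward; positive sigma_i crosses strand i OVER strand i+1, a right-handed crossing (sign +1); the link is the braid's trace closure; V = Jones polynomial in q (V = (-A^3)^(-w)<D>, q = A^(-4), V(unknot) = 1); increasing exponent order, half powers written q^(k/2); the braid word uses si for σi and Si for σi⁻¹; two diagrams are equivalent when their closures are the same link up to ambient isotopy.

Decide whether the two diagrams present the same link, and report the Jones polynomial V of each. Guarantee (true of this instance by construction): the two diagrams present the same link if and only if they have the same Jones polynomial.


equivalent: yes
D1 (bracket A^6; 10 crossings at w = +2): V = 1
D2 (bracket 1; 12 crossings at w = 0): V = 1
key observation: D2 (12 crossings) and D1 (10) are Markov-related braid presentations


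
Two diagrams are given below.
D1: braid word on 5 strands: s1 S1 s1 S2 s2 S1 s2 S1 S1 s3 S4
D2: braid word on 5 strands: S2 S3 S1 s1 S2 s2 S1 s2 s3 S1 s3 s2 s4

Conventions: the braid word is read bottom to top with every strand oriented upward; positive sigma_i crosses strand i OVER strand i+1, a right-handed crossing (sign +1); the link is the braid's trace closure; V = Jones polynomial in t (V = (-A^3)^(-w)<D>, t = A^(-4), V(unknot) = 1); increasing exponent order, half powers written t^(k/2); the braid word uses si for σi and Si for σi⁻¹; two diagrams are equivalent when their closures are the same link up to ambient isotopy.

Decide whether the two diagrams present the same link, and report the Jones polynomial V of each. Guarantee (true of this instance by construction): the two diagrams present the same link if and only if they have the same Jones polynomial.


same link: yes
V(D1) = -t^(-5/2) - t^(-1/2)  [11 crossings, <D> = A^-1 + A^7, w = -1]
V(D2) = -t^(-5/2) - t^(-1/2)  [13 crossings, <D> = A^5 + A^13, w = +1]
insight: from 11 to 13 crossings by R-moves: one link, two diagrams


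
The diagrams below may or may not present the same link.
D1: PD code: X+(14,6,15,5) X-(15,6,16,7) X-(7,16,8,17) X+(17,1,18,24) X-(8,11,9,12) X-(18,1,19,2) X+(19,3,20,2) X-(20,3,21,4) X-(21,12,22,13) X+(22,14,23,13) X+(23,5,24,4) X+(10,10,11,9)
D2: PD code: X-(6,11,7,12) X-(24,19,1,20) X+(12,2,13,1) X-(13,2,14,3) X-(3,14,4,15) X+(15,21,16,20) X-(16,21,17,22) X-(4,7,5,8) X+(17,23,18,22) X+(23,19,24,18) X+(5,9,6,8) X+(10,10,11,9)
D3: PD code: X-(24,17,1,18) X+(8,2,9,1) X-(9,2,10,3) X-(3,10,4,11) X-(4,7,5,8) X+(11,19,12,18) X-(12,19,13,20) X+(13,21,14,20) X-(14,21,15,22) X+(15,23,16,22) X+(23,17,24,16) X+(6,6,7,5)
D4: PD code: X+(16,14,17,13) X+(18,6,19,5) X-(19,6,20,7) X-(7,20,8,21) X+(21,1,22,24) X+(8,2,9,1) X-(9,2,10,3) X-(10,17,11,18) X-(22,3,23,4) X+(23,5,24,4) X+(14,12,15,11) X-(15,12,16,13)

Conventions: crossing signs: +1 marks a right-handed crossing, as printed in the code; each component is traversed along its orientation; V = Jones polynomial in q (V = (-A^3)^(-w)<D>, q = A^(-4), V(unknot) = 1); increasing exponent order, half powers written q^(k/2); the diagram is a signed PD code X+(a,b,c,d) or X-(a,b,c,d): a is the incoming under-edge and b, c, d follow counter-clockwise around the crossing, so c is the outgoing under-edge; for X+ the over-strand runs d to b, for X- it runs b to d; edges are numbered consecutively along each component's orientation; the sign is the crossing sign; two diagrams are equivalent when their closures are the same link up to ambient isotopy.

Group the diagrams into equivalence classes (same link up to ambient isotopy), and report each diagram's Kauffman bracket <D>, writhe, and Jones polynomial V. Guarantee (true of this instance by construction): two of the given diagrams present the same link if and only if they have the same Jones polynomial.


equivalence classes: {D1, D2, D3, D4}
D1 (bracket 1; 12 crossings at w = 0): V = 1
D2 (bracket 1; 12 crossings at w = 0): V = 1
D3 (bracket 1; 12 crossings at w = 0): V = 1
V(D4) = 1  (w 0, c 12, <D> = 1)
key observation: all 4 diagrams share one V(q), hence one class


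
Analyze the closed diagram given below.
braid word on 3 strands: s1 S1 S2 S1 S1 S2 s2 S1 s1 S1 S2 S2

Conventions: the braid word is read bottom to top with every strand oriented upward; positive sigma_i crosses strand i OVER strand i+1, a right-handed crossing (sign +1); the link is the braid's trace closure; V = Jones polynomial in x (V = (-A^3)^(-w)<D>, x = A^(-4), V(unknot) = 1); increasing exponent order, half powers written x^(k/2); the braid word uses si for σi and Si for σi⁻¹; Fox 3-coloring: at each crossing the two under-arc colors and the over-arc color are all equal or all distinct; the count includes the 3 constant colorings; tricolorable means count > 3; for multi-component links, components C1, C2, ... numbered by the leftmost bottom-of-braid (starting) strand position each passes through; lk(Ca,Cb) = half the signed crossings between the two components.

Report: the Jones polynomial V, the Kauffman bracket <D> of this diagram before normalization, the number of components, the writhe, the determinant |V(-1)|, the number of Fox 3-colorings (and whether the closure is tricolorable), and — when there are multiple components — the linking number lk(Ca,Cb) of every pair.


Jones polynomial: V(x) = x^-8 - 2x^-7 + x^-6 - 2x^-5 + 2x^-4 + x^-2
<D> = A^-10 + 2A^-2 - 2A^2 + A^6 - 2A^10 + A^14; writhe -6
components 1, writhe -6 (12 crossings)
3-colorings: 27 of 3^12, det 9 — tricolorable
note: the word shrinks to σ2⁻¹ σ1⁻¹ σ1⁻¹ σ1⁻¹ σ2⁻¹ σ2⁻¹ after cancelling


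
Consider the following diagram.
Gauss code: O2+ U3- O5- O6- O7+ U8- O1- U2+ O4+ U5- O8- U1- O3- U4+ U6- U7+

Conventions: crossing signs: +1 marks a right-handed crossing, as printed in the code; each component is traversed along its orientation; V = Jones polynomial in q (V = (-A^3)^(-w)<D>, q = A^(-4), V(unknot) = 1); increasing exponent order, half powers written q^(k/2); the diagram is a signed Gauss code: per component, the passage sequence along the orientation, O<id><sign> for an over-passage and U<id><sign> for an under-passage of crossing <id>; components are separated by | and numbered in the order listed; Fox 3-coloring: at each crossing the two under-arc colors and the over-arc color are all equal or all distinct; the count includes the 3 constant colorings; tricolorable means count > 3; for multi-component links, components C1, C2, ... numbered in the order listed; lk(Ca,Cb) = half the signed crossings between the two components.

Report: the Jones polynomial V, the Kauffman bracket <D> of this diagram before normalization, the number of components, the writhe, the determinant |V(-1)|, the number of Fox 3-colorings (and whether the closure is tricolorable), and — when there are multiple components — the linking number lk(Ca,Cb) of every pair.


V = q^-5 - 2q^-4 + 2q^-3 - 2q^-2 + 2q^-1 - 1 + q
<D> = A^-10 - A^-6 + 2A^-2 - 2A^2 + 2A^6 - 2A^10 + A^14 (w = -2)
1 component over 8 crossings, w = -2
3 Fox colorings among 3^8, |V(-1)| = 11: not tricolorable
why: det 11 = |V(-1)|; not divisible by 3, so not tricolorable


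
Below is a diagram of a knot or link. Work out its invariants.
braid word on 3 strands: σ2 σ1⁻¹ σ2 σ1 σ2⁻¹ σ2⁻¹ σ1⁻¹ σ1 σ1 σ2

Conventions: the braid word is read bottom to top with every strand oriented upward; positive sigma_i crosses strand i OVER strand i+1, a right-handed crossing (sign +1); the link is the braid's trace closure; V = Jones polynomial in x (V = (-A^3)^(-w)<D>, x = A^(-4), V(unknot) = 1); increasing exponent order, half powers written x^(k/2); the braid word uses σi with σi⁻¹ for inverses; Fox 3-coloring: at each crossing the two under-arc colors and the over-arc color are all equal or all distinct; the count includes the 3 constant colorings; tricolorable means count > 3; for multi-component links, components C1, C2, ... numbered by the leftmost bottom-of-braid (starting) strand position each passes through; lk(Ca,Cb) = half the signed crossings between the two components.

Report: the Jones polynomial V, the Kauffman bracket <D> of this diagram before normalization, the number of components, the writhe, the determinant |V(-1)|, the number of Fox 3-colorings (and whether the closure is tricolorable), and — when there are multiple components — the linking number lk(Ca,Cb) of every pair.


V(x) = -x^-1 + 2 - x + 2x^2 - x^3 + x^4 - x^5
bracket: -A^-14 + A^-10 - A^-6 + 2A^-2 - A^2 + 2A^6 - A^10, w = +2
1 component, writhe +2, over 10 crossings
det 9, colorings 9 of 3^10 — tricolorable
observation: the span of V is 6, forcing >= 6 crossings in any diagram


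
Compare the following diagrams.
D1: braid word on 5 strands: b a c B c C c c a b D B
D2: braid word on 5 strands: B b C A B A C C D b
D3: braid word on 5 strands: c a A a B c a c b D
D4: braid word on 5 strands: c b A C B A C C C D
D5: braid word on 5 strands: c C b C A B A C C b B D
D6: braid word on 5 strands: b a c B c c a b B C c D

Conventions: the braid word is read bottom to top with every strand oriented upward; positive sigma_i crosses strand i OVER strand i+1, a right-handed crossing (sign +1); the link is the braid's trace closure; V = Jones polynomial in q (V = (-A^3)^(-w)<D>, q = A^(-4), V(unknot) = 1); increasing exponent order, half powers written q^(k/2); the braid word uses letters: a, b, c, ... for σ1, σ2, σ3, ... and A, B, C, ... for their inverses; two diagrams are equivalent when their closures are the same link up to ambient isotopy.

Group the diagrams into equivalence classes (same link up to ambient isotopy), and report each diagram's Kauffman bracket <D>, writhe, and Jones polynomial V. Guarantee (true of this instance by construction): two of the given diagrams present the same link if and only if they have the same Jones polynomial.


classes: {D1, D3, D6} | {D2, D4, D5}
V(D1) = q - q^2 + 2q^3 - q^4 + q^5 - q^6  [12 crossings, <D> = -A^-12 + A^-8 - A^-4 + 2 - A^4 + A^8, w = +4]
D2 (bracket A^-14 - A^-10 + 2A^-6 - A^-2 + A^2 - A^6; 10 crossings at w = -6): V = -q^-6 + q^-5 - q^-4 + 2q^-3 - q^-2 + q^-1
V(D3) = q - q^2 + 2q^3 - q^4 + q^5 - q^6  (w +4, c 10, <D> = -A^-12 + A^-8 - A^-4 + 2 - A^4 + A^8)
V(D4) = -q^-6 + q^-5 - q^-4 + 2q^-3 - q^-2 + q^-1  (w -6, c 10, <D> = A^-14 - A^-10 + 2A^-6 - A^-2 + A^2 - A^6)
D5 (bracket A^-14 - A^-10 + 2A^-6 - A^-2 + A^2 - A^6; 12 crossings at w = -6): V = -q^-6 + q^-5 - q^-4 + 2q^-3 - q^-2 + q^-1
D6 (bracket -A^-12 + A^-8 - A^-4 + 2 - A^4 + A^8; 12 crossings at w = +4): V = q - q^2 + 2q^3 - q^4 + q^5 - q^6
note: V(q) takes 2 values over 6 diagrams, fixing the grouping


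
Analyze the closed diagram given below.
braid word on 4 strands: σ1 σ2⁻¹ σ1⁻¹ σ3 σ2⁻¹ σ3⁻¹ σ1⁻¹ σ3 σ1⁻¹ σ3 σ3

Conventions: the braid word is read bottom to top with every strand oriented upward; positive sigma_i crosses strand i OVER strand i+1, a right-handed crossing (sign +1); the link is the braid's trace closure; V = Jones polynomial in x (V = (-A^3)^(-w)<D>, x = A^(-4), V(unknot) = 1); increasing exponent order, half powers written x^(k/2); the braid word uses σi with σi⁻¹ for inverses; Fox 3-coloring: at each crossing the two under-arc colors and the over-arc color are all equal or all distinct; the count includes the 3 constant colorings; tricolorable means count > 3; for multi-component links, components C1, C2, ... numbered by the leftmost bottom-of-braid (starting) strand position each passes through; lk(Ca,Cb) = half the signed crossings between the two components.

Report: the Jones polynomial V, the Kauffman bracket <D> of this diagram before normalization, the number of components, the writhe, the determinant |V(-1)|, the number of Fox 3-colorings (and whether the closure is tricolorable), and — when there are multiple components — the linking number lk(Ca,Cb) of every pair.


V = -x^-3 + 2x^-2 - 2x^-1 + 3 - 2x + 2x^2 - x^3
<D> = A^-15 - 2A^-11 + 2A^-7 - 3A^-3 + 2A - 2A^5 + A^9 (w = -1)
1 component over 11 crossings, w = -1
3 Fox colorings among 3^11, |V(-1)| = 13: not tricolorable
why: palindromic: swapping x for 1/x fixes V


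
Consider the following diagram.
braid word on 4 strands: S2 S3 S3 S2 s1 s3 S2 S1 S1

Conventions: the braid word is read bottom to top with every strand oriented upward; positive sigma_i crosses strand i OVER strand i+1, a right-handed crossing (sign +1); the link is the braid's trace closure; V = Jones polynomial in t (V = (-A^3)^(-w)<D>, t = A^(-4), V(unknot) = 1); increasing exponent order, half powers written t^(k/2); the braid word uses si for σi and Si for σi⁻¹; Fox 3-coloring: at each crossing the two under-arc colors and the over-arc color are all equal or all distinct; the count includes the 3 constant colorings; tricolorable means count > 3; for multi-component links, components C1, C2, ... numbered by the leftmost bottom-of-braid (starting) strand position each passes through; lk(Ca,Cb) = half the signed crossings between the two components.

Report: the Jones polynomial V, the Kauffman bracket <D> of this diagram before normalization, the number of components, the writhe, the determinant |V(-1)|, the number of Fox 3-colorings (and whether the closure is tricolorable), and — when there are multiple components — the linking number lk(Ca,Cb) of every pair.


Jones polynomial: V(t) = -t^-8 + t^-7 - 2t^-6 + 3t^-5 - 2t^-4 + 3t^-3 - 2t^-2 + t^-1
<D> = -A^-11 + 2A^-7 - 3A^-3 + 2A - 3A^5 + 2A^9 - A^13 + A^17; writhe -5
components 1, writhe -5 (9 crossings)
3-colorings: 9 of 3^9, det 15 — tricolorable
note: w = -5 shifts under R1 moves; the (-A^3)^(5) factor cancels that in V


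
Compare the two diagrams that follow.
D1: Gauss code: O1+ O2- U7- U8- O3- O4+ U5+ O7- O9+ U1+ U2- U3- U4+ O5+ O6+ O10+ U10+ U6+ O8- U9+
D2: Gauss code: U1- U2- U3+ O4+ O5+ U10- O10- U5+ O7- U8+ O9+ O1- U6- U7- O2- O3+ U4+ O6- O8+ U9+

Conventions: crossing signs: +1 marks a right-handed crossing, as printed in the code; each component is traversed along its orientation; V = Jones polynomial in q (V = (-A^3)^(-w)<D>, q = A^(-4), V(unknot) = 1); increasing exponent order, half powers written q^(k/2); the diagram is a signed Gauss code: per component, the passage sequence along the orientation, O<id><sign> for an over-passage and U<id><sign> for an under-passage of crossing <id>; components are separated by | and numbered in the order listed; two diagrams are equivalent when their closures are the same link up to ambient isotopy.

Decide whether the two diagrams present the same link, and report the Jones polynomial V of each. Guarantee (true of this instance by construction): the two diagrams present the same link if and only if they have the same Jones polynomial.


equivalent: yes
D1 (bracket A^6; 10 crossings at w = +2): V = 1
V(D2) = 1  [10 crossings, <D> = 1, w = 0]
observation: from 10 to 10 crossings by R-moves: one link, two diagrams


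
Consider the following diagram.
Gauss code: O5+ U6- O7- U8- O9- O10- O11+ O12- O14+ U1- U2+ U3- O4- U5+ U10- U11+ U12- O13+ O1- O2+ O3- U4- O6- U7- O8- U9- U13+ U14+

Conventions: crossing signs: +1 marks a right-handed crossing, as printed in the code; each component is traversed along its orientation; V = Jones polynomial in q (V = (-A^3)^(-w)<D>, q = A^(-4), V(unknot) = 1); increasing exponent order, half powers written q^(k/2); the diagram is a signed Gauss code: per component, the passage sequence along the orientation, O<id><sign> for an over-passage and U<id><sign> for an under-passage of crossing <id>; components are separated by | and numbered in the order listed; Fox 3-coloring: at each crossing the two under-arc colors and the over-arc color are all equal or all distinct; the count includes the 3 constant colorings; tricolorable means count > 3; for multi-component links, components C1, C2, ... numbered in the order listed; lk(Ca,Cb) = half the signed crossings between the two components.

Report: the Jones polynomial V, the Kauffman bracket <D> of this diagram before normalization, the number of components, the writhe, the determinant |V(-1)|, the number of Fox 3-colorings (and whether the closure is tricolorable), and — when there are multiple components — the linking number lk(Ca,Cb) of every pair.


V = q^-8 - 2q^-7 + 3q^-6 - 4q^-5 + 3q^-4 - 3q^-3 + 3q^-2 - q^-1 + 1
<D> = A^-12 - A^-8 + 3A^-4 - 3 + 3A^4 - 4A^8 + 3A^12 - 2A^16 + A^20 (w = -4)
1 component over 14 crossings, w = -4
9 Fox colorings among 3^14, |V(-1)| = 21: tricolorable
why: the span of V is 8, forcing >= 8 crossings in any diagram


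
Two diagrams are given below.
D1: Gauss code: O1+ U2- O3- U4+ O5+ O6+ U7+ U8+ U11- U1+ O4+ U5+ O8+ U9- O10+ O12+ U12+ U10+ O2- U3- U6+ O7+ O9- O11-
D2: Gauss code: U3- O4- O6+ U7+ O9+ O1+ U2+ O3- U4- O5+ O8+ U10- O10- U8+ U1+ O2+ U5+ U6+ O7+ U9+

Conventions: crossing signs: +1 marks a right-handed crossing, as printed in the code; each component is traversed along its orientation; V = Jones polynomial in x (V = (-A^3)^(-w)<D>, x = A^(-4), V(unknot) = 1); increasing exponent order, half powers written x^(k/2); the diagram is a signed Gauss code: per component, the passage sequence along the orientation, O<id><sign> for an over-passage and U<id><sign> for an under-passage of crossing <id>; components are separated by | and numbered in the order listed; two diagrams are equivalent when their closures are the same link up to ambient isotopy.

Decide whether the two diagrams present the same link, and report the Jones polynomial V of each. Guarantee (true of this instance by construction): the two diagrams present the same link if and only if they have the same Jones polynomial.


equivalent: no
D1 (bracket -A^-8 + A^-4 - 1 + 2A^4 - A^8 + 2A^12 - A^16; 12 crossings at w = +4): V = -x^-1 + 2 - x + 2x^2 - x^3 + x^4 - x^5
V(D2) = 2x - 2x^2 + 3x^3 - 3x^4 + 2x^5 - 2x^6 + x^7  [10 crossings, <D> = A^-16 - 2A^-12 + 2A^-8 - 3A^-4 + 3 - 2A^4 + 2A^8, w = +4]
observation: comparing 2 Jones polynomials yields 2 groups


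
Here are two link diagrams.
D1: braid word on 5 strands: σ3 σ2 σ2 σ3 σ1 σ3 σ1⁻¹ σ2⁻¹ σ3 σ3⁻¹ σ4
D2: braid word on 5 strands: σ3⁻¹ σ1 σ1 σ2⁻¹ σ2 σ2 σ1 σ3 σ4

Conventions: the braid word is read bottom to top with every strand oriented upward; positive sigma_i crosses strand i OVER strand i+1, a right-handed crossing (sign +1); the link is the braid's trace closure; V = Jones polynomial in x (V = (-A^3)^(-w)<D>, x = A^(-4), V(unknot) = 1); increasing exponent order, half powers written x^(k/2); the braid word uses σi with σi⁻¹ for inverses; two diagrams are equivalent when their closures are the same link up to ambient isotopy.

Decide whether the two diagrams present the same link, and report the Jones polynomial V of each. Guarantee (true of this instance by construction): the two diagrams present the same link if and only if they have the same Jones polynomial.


same link: no
V(D1) = -x^(1/2) - x^(5/2) - x^(7/2) + x^(13/2)  [11 crossings, <D> = -A^-11 + A + A^5 + A^13, w = +5]
D2 (bracket -A^-3 + A^5 + A^9 + A^13; 9 crossings at w = +5): V = -x^(1/2) - x^(3/2) - x^(5/2) + x^(9/2)
note: 2 classes among 2 diagrams; unequal V(x) rules out equality
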